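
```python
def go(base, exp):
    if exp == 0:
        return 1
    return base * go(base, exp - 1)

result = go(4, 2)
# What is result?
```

go(4, 2) = 4 * 4 = 16

Answer: 16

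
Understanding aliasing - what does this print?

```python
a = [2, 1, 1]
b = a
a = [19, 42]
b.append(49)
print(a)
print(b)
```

Key concept: rebinding vs mutation: a is rebound to a new list, b still points at the original.
Step by step:
`a = [2, 1, 1]` → a = [2, 1, 1]
`b = a` → b = [2, 1, 1] (same object as a)
`a = [19, 42]` → a = [19, 42]
`b.append(49)` → b = [2, 1, 1, 49]
`print(a)` → prints [19, 42]
`print(b)` → prints [2, 1, 1, 49]

Answer:
[19, 42]
[2, 1, 1, 49]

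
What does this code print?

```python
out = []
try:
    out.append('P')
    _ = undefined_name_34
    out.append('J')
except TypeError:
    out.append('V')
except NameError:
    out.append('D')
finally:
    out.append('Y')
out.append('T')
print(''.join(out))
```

Execution trace: 'P' (try body) → 'D' (except NameError) → 'Y' (finally) → 'T' (after the try/except). Output: PDYT

Answer: PDYT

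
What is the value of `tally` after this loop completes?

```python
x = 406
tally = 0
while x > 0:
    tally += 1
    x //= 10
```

Count digits by repeated division by 10
`tally` takes the values: 0 → 1 → 2 → 3

Answer: 3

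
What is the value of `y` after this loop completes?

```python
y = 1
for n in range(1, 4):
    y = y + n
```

Start at 1, add 1 through 3
`y` takes the values: 1 → 2 → 4 → 7

Answer: 7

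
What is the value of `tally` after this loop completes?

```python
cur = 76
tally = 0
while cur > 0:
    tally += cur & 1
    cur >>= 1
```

Count set bits in 76 (binary: 0b1001100)
`tally` takes the values: 0 → 1 → 2 → 3

Answer: 3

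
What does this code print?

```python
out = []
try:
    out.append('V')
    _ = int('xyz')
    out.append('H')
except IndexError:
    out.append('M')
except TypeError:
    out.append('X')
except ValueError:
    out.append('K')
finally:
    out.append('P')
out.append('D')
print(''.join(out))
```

Execution trace: 'V' (try body) → 'K' (except ValueError) → 'P' (finally) → 'D' (after the try/except). Output: VKPD

Answer: VKPD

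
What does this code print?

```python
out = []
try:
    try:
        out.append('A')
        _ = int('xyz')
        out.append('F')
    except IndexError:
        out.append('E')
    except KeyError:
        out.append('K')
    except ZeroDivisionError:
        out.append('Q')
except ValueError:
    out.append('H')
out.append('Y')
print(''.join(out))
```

Execution trace: 'A' (try body) → 'H' (outer except ValueError) → 'Y' (after the try/except). Output: AHY

Answer: AHY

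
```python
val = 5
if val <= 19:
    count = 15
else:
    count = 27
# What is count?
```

Trace:
`val = 5` → val = 5
`if val <= 19: ...` → val <= 19 is True → count = 15
So count = 15

Answer: 15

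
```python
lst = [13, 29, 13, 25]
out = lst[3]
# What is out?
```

Trace:
`lst = [13, 29, 13, 25]` → lst = [13, 29, 13, 25]
`out = lst[3]` → out = 25
So out = 25

Answer: 25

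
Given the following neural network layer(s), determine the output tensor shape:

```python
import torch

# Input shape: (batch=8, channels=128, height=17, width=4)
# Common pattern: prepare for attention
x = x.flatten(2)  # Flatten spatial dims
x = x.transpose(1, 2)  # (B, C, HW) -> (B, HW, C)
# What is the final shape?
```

Input: (8, 128, 17, 4) -> after flatten(2): (8, 128, 68) -> Output: (8, 68, 128)

Answer: (8, 68, 128)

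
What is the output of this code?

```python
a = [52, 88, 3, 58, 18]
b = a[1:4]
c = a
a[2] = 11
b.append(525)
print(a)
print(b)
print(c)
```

Key concept: slice vs alias.
Step by step:
`a = [52, 88, 3, 58, 18]` → a = [52, 88, 3, 58, 18]
`b = a[1:4]` → b = [88, 3, 58]
`c = a` → c = [52, 88, 3, 58, 18] (same object as a)
`a[2] = 11` → a = [52, 88, 11, 58, 18] (same object as c); c = [52, 88, 11, 58, 18] (same object as a)
`b.append(525)` → b = [88, 3, 58, 525]
`print(a)` → prints [52, 88, 11, 58, 18]
`print(b)` → prints [88, 3, 58, 525]
`print(c)` → prints [52, 88, 11, 58, 18]

Answer:
[52, 88, 11, 58, 18]
[88, 3, 58, 525]
[52, 88, 11, 58, 18]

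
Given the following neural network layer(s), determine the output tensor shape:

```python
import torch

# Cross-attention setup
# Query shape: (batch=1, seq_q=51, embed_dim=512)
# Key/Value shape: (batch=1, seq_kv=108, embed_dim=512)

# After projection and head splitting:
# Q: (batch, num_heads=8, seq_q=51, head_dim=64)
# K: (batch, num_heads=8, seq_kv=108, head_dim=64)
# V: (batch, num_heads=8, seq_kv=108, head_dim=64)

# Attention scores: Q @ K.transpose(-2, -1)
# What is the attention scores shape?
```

Input: (1, 51, 512) -> Output: (1, 8, 51, 108)

Answer: (1, 8, 51, 108)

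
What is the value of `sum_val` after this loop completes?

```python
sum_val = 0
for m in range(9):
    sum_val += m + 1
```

Start at 0, add 1 to 9 = 45
`sum_val` takes the values: 0 → 1 → 3 → 6 → 10 → 15 → 21 → 28 → 36 → 45

Answer: 45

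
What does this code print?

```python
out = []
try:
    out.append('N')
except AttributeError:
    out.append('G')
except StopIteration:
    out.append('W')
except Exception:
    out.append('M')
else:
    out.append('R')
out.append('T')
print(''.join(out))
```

Execution trace: 'N' (try body, no exception) → 'R' (else) → 'T' (after the try/except). Output: NRT

Answer: NRT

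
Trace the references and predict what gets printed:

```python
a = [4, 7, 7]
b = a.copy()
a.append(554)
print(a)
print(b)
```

Key concept: list.copy() creates independent copy.
Step by step:
`a = [4, 7, 7]` → a = [4, 7, 7]
`b = a.copy()` → b = [4, 7, 7]
`a.append(554)` → a = [4, 7, 7, 554]
`print(a)` → prints [4, 7, 7, 554]
`print(b)` → prints [4, 7, 7]

Answer:
[4, 7, 7, 554]
[4, 7, 7]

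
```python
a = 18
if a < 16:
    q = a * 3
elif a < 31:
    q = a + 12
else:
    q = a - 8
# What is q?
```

Trace:
`a = 18` → a = 18
`if a < 16: ...` → a < 16 is False, a < 31 is True → q = 30
So q = 30

Answer: 30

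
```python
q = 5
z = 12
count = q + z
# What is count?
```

Trace:
`q = 5` → q = 5
`z = 12` → z = 12
`count = q + z` → count = 17
So count = 17

Answer: 17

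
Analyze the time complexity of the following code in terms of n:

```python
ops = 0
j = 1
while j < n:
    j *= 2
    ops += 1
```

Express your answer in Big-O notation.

Each loop level contributes: log n. Multiplying the contributions gives O(log n).

Answer: O(log n)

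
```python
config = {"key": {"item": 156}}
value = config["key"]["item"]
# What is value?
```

Trace:
`config = {"key": {"item": 156}}` → config = {'key': {'item': 156}}
`value = config["key"]["item"]` → value = 156
So value = 156

Answer: 156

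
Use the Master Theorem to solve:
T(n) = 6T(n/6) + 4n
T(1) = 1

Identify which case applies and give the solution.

a=6, b=6, f(n)=4n. log_6(6) = 1. Since c=1 = 1, Case 2 applies: T(n) = Θ(n^log_b(a) · log n) = O(n log n).

Answer: O(n log n) - Case 2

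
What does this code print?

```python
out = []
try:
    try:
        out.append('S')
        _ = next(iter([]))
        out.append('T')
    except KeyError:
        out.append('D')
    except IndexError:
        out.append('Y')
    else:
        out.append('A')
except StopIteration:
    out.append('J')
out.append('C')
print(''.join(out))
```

Execution trace: 'S' (try body) → 'J' (outer except StopIteration) → 'C' (after the try/except). Output: SJC

Answer: SJC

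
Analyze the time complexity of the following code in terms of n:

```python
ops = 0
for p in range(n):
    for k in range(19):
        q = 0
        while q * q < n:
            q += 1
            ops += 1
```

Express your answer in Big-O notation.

Each loop level contributes: n × 1 × √n. Multiplying the contributions gives O(n√n).

Answer: O(n√n)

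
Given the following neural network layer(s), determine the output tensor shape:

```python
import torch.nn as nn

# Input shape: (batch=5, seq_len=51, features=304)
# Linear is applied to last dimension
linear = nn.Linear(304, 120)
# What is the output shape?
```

Input: (5, 51, 304) -> Output: (5, 51, 120)

Answer: (5, 51, 120)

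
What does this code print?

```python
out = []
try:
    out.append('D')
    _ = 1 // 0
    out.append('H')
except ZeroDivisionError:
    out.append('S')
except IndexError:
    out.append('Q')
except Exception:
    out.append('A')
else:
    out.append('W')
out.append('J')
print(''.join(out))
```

Execution trace: 'D' (try body) → 'S' (except ZeroDivisionError) → 'J' (after the try/except). Output: DSJ

Answer: DSJ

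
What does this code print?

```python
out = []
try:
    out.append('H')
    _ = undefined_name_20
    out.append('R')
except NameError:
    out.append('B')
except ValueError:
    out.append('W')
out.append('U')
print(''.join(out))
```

Execution trace: 'H' (try body) → 'B' (except NameError) → 'U' (after the try/except). Output: HBU

Answer: HBU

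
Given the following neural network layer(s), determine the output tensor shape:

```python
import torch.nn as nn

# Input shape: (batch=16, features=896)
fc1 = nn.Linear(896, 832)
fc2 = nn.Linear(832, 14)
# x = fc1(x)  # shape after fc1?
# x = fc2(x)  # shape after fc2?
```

Input: (16, 896) -> after fc1: (16, 832) -> Output: (16, 14)

Answer: (16, 14)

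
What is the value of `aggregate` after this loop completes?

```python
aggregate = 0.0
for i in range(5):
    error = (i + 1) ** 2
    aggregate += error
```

Sum of squared losses 1² + 2² + ... + 5²
`aggregate` takes the values: 0.0 → 1.0 → 5.0 → 14.0 → 30.0 → 55.0

Answer: 55.0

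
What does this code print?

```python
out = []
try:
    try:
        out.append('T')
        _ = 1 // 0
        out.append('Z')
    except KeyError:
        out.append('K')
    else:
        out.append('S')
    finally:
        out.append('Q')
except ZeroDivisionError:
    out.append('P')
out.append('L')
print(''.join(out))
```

Execution trace: 'T' (inner try body) → 'Q' (inner finally) → 'P' (outer except ZeroDivisionError) → 'L' (after the try/except). Output: TQPL

Answer: TQPL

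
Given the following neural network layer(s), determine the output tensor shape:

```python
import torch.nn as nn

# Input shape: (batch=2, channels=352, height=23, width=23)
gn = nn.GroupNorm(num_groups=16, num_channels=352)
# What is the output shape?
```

Input: (2, 352, 23, 23) -> Output: (2, 352, 23, 23)

Answer: (2, 352, 23, 23)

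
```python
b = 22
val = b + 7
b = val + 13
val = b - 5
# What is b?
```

Trace:
`b = 22` → b = 22
`val = b + 7` → val = 29
`b = val + 13` → b = 42
`val = b - 5` → val = 37
So b = 42

Answer: 42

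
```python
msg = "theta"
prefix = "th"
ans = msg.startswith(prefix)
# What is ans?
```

Trace:
`msg = "theta"` → msg = 'theta'
`prefix = "th"` → prefix = 'th'
`ans = msg.startswith(prefix)` → ans = True
So ans = True

Answer: True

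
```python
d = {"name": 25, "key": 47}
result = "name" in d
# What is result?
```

Trace:
`d = {"name": 25, "key": 47}` → d = {'name': 25, 'key': 47}
`result = "name" in d` → result = True
So result = True

Answer: True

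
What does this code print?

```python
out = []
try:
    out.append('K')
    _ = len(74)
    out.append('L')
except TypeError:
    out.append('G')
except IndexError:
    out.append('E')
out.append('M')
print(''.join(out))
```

Execution trace: 'K' (try body) → 'G' (except TypeError) → 'M' (after the try/except). Output: KGM

Answer: KGM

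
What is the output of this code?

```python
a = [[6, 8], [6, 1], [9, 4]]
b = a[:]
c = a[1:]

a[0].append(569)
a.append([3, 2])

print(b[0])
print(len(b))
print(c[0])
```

Key concept: slice with nested mutation.
Step by step:
`a = [[6, 8], [6, 1], [9, 4]]` → a = [[6, 8], [6, 1], [9, 4]]
`b = a[:]` → b = [[6, 8], [6, 1], [9, 4]]
`c = a[1:]` → c = [[6, 1], [9, 4]]
`a[0].append(569)` → a = [[6, 8, 569], [6, 1], [9, 4]]; b = [[6, 8, 569], [6, 1], [9, 4]]
`a.append([3, 2])` → a = [[6, 8, 569], [6, 1], [9, 4], [3, 2]]
`print(b[0])` → prints [6, 8, 569]
`print(len(b))` → prints 3
`print(c[0])` → prints [6, 1]

Answer:
[6, 8, 569]
3
[6, 1]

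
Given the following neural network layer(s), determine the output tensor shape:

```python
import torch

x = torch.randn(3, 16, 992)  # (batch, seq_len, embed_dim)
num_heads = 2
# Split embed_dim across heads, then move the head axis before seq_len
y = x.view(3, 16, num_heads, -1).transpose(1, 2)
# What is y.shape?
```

Input: (3, 16, 992) -> head_dim = 992 // 2 = 496; after view: (3, 16, 2, 496) -> after transpose(1, 2): (3, 2, 16, 496) -> Output: (3, 2, 16, 496)

Answer: (3, 2, 16, 496)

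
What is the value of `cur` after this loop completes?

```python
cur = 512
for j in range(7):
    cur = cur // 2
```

Halve 7 times: 512 // 2^7 = 4
`cur` takes the values: 512 → 256 → 128 → 64 → 32 → 16 → 8 → 4

Answer: 4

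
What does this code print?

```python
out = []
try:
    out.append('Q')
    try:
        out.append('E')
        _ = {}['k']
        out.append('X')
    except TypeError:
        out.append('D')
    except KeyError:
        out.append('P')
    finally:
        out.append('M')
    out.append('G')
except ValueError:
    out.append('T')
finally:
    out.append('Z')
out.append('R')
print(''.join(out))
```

Execution trace: 'Q' (try body) → 'E' (inner try body) → 'P' (inner except KeyError) → 'M' (inner finally) → 'G' (try body, no exception) → 'Z' (finally) → 'R' (after the try/except). Output: QEPMGZR

Answer: QEPMGZR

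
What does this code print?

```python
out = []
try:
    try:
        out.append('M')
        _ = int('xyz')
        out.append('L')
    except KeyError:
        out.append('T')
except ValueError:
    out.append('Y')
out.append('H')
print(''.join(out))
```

Execution trace: 'M' (try body) → 'Y' (outer except ValueError) → 'H' (after the try/except). Output: MYH

Answer: MYH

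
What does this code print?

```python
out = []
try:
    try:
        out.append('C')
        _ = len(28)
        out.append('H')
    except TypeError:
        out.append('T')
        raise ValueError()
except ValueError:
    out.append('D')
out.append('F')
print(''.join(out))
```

Execution trace: 'C' (inner try body) → 'T' (inner except TypeError) → 'D' (outer except ValueError) → 'F' (after the try/except). Output: CTDF

Answer: CTDF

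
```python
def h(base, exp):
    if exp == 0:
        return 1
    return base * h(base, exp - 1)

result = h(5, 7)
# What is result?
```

h(5, 7) = 5 * 5 * 5 * 5 * 5 * 5 * 5 = 78125

Answer: 78125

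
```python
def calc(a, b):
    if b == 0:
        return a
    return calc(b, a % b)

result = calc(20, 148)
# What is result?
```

calc(20, 148) -> calc(148, 20) -> calc(20, 8) -> calc(8, 4) -> calc(4, 0) -> 4

Answer: 4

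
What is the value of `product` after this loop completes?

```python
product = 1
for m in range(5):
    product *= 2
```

2^5 = 32
`product` takes the values: 1 → 2 → 4 → 8 → 16 → 32

Answer: 32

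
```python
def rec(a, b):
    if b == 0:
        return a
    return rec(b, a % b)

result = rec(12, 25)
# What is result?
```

rec(12, 25) -> rec(25, 12) -> rec(12, 1) -> rec(1, 0) -> 1

Answer: 1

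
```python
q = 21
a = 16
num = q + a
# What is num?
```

Trace:
`q = 21` → q = 21
`a = 16` → a = 16
`num = q + a` → num = 37
So num = 37

Answer: 37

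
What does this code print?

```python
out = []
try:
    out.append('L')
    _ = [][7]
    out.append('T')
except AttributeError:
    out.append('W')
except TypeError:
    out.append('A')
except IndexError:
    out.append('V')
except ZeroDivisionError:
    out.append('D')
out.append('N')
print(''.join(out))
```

Execution trace: 'L' (try body) → 'V' (except IndexError) → 'N' (after the try/except). Output: LVN

Answer: LVN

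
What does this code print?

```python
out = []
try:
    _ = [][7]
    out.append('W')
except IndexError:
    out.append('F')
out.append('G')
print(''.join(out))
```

Execution trace: 'F' (except IndexError) → 'G' (after the try/except). Output: FG

Answer: FG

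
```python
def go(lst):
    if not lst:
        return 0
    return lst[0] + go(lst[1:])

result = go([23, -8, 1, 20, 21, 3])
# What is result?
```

23 + (-8) + 1 + 20 + 21 + 3 + 0 = 60

Answer: 60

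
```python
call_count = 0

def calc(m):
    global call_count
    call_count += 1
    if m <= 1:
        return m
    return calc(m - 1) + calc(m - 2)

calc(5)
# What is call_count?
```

Calls(m) = 1 + Calls(m-1) + Calls(m-2); Calls(0)=Calls(1)=1. For m=5 this gives 15.

Answer: 15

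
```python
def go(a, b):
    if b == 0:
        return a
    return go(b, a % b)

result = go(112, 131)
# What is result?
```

go(112, 131) -> go(131, 112) -> go(112, 19) -> go(19, 17) -> go(17, 2) -> go(2, 1) -> go(1, 0) -> 1

Answer: 1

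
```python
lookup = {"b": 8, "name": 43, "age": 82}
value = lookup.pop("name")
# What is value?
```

Trace:
`lookup = {"b": 8, "name": 43, "age": 82}` → lookup = {'b': 8, 'name': 43, 'age': 82}
`value = lookup.pop("name")` → lookup = {'b': 8, 'age': 82}; value = 43
So value = 43

Answer: 43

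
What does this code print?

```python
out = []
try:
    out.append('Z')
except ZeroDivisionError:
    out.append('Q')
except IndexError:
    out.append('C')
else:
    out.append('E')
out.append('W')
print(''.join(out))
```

Execution trace: 'Z' (try body, no exception) → 'E' (else) → 'W' (after the try/except). Output: ZEW

Answer: ZEW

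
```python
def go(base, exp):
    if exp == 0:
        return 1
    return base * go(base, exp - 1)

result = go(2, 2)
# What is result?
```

go(2, 2) = 2 * 2 = 4

Answer: 4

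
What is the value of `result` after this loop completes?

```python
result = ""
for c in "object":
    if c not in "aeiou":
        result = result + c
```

Remove vowels from 'object'
`result` takes the values: "" → "b" → "bj" → "bjc" → "bjct"

Answer: "bjct"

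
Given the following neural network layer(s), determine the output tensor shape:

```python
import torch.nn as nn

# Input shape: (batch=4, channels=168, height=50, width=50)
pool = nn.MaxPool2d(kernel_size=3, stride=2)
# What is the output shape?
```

Input: (4, 168, 50, 50) -> Output: (4, 168, 24, 24)

Answer: (4, 168, 24, 24)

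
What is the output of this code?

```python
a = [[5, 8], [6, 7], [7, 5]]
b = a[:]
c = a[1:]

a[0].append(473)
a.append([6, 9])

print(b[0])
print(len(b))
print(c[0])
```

Key concept: slice with nested mutation.
Step by step:
`a = [[5, 8], [6, 7], [7, 5]]` → a = [[5, 8], [6, 7], [7, 5]]
`b = a[:]` → b = [[5, 8], [6, 7], [7, 5]]
`c = a[1:]` → c = [[6, 7], [7, 5]]
`a[0].append(473)` → a = [[5, 8, 473], [6, 7], [7, 5]]; b = [[5, 8, 473], [6, 7], [7, 5]]
`a.append([6, 9])` → a = [[5, 8, 473], [6, 7], [7, 5], [6, 9]]
`print(b[0])` → prints [5, 8, 473]
`print(len(b))` → prints 3
`print(c[0])` → prints [6, 7]

Answer:
[5, 8, 473]
3
[6, 7]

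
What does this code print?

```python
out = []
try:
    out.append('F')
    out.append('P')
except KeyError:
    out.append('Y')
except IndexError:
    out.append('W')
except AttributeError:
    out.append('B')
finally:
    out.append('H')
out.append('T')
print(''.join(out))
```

Execution trace: 'F' (try body) → 'P' (try body, no exception) → 'H' (finally) → 'T' (after the try/except). Output: FPHT

Answer: FPHT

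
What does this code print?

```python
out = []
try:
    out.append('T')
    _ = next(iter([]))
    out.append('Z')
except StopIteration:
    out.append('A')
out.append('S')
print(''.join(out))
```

Execution trace: 'T' (try body) → 'A' (except StopIteration) → 'S' (after the try/except). Output: TAS

Answer: TAS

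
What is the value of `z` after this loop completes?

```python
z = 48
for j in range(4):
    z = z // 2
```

Halve 4 times: 48 // 2^4 = 3
`z` takes the values: 48 → 24 → 12 → 6 → 3

Answer: 3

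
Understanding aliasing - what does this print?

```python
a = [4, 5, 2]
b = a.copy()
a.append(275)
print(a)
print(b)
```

Key concept: list.copy() creates independent copy.
Step by step:
`a = [4, 5, 2]` → a = [4, 5, 2]
`b = a.copy()` → b = [4, 5, 2]
`a.append(275)` → a = [4, 5, 2, 275]
`print(a)` → prints [4, 5, 2, 275]
`print(b)` → prints [4, 5, 2]

Answer:
[4, 5, 2, 275]
[4, 5, 2]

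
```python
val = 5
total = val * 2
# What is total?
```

Trace:
`val = 5` → val = 5
`total = val * 2` → total = 10
So total = 10

Answer: 10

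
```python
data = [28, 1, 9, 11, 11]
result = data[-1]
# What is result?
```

Trace:
`data = [28, 1, 9, 11, 11]` → data = [28, 1, 9, 11, 11]
`result = data[-1]` → result = 11
So result = 11

Answer: 11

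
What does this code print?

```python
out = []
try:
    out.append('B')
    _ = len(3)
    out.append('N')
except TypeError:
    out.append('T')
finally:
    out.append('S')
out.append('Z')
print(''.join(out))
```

Execution trace: 'B' (try body) → 'T' (except TypeError) → 'S' (finally) → 'Z' (after the try/except). Output: BTSZ

Answer: BTSZ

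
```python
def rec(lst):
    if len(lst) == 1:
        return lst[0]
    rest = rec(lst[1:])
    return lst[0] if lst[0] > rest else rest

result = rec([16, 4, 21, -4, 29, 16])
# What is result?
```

Recursive max over [16, 4, 21, -4, 29, 16] = 29

Answer: 29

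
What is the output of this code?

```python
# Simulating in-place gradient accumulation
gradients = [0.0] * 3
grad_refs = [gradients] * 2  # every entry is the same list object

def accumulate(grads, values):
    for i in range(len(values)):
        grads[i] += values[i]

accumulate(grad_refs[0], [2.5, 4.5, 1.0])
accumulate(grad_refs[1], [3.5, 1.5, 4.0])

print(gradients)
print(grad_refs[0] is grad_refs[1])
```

Key concept: gradient accumulation aliasing.
Step by step:
`gradients = [0.0] * 3` → gradients = [0.0, 0.0, 0.0]
`grad_refs = [gradients] * 2` → grad_refs = [[0.0, 0.0, 0.0], [0.0, 0.0, 0.0]]
`accumulate(grad_refs[0], [2.5, 4.5, 1.0])` → gradients = [2.5, 4.5, 1.0]; grad_refs = [[2.5, 4.5, 1.0], [2.5, 4.5, 1.0]]
`accumulate(grad_refs[1], [3.5, 1.5, 4.0])` → gradients = [6.0, 6.0, 5.0]; grad_refs = [[6.0, 6.0, 5.0], [6.0, 6.0, 5.0]]
`print(gradients)` → prints [6.0, 6.0, 5.0]
`print(grad_refs[0] is grad_refs[1])` → prints True

Answer:
[6.0, 6.0, 5.0]
True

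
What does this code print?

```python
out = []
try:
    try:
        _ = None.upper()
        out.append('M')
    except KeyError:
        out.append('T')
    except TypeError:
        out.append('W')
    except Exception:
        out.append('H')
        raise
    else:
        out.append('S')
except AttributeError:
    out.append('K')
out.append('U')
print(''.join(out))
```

Execution trace: 'H' (inner except Exception) → 'K' (outer except AttributeError) → 'U' (after the try/except). Output: HKU

Answer: HKU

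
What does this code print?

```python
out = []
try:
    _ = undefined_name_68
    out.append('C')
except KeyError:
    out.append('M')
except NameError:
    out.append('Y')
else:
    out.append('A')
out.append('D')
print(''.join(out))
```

Execution trace: 'Y' (except NameError) → 'D' (after the try/except). Output: YD

Answer: YD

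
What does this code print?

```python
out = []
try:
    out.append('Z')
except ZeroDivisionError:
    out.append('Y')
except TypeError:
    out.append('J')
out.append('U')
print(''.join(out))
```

Execution trace: 'Z' (try body, no exception) → 'U' (after the try/except). Output: ZU

Answer: ZU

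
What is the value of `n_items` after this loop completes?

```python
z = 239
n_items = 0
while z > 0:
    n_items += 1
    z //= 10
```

Count digits by repeated division by 10
`n_items` takes the values: 0 → 1 → 2 → 3

Answer: 3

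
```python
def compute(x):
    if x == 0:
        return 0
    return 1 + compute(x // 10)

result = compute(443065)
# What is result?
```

Count of digits of 443065: 6

Answer: 6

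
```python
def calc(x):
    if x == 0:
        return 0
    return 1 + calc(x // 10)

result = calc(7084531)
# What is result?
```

Count of digits of 7084531: 7

Answer: 7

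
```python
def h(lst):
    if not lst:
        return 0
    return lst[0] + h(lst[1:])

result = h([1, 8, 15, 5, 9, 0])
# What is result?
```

1 + 8 + 15 + 5 + 9 + 0 + 0 = 38

Answer: 38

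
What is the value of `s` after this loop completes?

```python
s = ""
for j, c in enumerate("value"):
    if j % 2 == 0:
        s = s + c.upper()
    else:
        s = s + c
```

Uppercase even positions in 'value'
`s` takes the values: "" → "V" → "Va" → "VaL" → "VaLu" → "VaLuE"

Answer: "VaLuE"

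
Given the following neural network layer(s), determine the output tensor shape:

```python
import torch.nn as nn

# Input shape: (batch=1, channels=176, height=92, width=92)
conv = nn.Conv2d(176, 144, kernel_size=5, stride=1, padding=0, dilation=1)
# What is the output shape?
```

Input: (1, 176, 92, 92) -> Output: (1, 144, 88, 88)

Answer: (1, 144, 88, 88)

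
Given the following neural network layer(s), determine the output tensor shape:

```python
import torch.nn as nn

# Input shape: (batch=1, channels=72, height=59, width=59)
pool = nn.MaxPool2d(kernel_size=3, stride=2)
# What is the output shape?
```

Input: (1, 72, 59, 59) -> Output: (1, 72, 29, 29)

Answer: (1, 72, 29, 29)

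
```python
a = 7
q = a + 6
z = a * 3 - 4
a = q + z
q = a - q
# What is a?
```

Trace:
`a = 7` → a = 7
`q = a + 6` → q = 13
`z = a * 3 - 4` → z = 17
`a = q + z` → a = 30
`q = a - q` → q = 17
So a = 30

Answer: 30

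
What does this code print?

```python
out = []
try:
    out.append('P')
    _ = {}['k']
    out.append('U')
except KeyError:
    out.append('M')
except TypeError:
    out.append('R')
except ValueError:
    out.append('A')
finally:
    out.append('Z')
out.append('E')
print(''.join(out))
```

Execution trace: 'P' (try body) → 'M' (except KeyError) → 'Z' (finally) → 'E' (after the try/except). Output: PMZE

Answer: PMZE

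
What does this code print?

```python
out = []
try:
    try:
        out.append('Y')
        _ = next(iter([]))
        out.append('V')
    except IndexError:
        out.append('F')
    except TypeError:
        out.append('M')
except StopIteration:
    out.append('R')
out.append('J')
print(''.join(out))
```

Execution trace: 'Y' (try body) → 'R' (outer except StopIteration) → 'J' (after the try/except). Output: YRJ

Answer: YRJ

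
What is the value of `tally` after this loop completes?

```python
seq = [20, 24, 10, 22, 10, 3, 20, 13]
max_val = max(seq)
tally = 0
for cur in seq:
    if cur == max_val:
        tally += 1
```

Count of max value 24 in [20, 24, 10, 22, 10, 3, 20, 13]
`tally` takes the values: 0 → 1

Answer: 1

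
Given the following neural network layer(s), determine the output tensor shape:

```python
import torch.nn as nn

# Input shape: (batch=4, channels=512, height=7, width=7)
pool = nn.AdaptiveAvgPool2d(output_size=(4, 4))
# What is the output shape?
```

Input: (4, 512, 7, 7) -> Output: (4, 512, 4, 4)

Answer: (4, 512, 4, 4)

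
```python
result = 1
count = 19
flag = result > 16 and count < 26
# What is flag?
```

Trace:
`result = 1` → result = 1
`count = 19` → count = 19
`flag = result > 16 and count < 26` → flag = False
So flag = False

Answer: False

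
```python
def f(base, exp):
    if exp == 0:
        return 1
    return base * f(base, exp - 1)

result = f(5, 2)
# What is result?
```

f(5, 2) = 5 * 5 = 25

Answer: 25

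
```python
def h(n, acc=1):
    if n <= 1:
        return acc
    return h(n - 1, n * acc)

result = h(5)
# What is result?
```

Accumulator trace (n, acc): (5, 1) -> (4, 5) -> (3, 20) -> (2, 60) -> (1, 120) -> return 120

Answer: 120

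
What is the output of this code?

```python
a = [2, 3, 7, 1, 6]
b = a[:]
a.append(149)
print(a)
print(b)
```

Key concept: slice [:] creates copy.
Step by step:
`a = [2, 3, 7, 1, 6]` → a = [2, 3, 7, 1, 6]
`b = a[:]` → b = [2, 3, 7, 1, 6]
`a.append(149)` → a = [2, 3, 7, 1, 6, 149]
`print(a)` → prints [2, 3, 7, 1, 6, 149]
`print(b)` → prints [2, 3, 7, 1, 6]

Answer:
[2, 3, 7, 1, 6, 149]
[2, 3, 7, 1, 6]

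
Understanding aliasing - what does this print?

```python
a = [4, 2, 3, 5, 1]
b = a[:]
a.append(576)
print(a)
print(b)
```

Key concept: slice [:] creates copy.
Step by step:
`a = [4, 2, 3, 5, 1]` → a = [4, 2, 3, 5, 1]
`b = a[:]` → b = [4, 2, 3, 5, 1]
`a.append(576)` → a = [4, 2, 3, 5, 1, 576]
`print(a)` → prints [4, 2, 3, 5, 1, 576]
`print(b)` → prints [4, 2, 3, 5, 1]

Answer:
[4, 2, 3, 5, 1, 576]
[4, 2, 3, 5, 1]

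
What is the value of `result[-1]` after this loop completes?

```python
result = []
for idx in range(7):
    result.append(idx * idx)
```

Last element of squares 0 to 6
`result` takes the values: [] → [0] → [0, 1] → [0, 1, 4] → [0, 1, 4, 9] → [0, 1, 4, 9, 16] → [0, 1, 4, 9, 16, 25] → [0, 1, 4, 9, 16, 25, 36]
So `result[-1]` = 36

Answer: 36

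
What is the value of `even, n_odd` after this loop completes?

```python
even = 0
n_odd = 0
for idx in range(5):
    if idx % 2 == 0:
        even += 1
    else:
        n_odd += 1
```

Count evens and odds in range(5)
`even, n_odd` takes the values: (0, 0) → (1, 0) → (1, 1) → (2, 1) → (2, 2) → (3, 2)

Answer: 3, 2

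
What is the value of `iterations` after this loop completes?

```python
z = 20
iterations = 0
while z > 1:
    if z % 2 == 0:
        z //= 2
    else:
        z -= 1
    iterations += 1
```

Steps to reduce 20 to 1
`iterations` takes the values: 0 → 1 → 2 → 3 → 4 → 5

Answer: 5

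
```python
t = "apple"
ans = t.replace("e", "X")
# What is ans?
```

Trace:
`t = "apple"` → t = 'apple'
`ans = t.replace("e", "X")` → ans = 'applX'
So ans = 'applX'

Answer: 'applX'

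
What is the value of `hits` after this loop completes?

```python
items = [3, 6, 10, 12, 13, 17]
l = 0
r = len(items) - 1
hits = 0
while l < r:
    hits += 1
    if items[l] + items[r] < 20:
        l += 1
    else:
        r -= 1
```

Steps to find pair summing to 20
`hits` takes the values: 0 → 1 → 2 → 3 → 4 → 5

Answer: 5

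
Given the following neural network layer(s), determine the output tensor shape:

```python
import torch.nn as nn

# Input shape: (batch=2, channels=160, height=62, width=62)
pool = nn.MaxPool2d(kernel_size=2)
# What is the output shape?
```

Input: (2, 160, 62, 62) -> Output: (2, 160, 31, 31)

Answer: (2, 160, 31, 31)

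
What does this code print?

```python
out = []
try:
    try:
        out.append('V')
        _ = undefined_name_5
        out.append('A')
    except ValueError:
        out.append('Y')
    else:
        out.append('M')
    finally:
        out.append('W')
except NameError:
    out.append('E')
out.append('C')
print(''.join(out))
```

Execution trace: 'V' (try body) → 'W' (finally) → 'E' (outer except NameError) → 'C' (after the try/except). Output: VWEC

Answer: VWEC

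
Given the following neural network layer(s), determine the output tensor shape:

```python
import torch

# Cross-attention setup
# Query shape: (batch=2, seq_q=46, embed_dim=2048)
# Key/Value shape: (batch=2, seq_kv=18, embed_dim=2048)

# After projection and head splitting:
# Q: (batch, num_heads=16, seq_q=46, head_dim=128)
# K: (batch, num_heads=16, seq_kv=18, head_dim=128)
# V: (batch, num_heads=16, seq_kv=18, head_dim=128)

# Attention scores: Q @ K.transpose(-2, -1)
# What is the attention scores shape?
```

Input: (2, 46, 2048) -> Output: (2, 16, 46, 18)

Answer: (2, 16, 46, 18)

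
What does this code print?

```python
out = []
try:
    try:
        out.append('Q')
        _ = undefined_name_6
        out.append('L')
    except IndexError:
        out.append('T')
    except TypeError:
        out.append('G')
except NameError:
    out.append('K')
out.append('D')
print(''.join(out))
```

Execution trace: 'Q' (try body) → 'K' (outer except NameError) → 'D' (after the try/except). Output: QKD

Answer: QKD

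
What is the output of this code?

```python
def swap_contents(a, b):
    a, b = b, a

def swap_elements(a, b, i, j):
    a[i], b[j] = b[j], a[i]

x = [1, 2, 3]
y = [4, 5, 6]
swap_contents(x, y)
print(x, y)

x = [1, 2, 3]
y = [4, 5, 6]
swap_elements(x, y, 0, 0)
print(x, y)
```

Key concept: parameter rebinding vs mutation.
Step by step:
`x = [1, 2, 3]` → x = [1, 2, 3]
`y = [4, 5, 6]` → y = [4, 5, 6]
`swap_contents(x, y)` → no visible change to tracked variables
`print(x, y)` → prints [1, 2, 3] [4, 5, 6]
`x = [1, 2, 3]` → x = [1, 2, 3]
`y = [4, 5, 6]` → y = [4, 5, 6]
`swap_elements(x, y, 0, 0)` → x = [4, 2, 3]; y = [1, 5, 6]
`print(x, y)` → prints [4, 2, 3] [1, 5, 6]

Answer:
[1, 2, 3] [4, 5, 6]
[4, 2, 3] [1, 5, 6]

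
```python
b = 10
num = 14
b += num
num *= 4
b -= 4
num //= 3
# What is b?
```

Trace:
`b = 10` → b = 10
`num = 14` → num = 14
`b += num` → b = 24
`num *= 4` → num = 56
`b -= 4` → b = 20
`num //= 3` → num = 18
So b = 20

Answer: 20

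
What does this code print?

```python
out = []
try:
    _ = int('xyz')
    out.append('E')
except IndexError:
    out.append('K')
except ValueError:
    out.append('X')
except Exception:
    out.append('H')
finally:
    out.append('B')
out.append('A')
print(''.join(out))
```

Execution trace: 'X' (except ValueError) → 'B' (finally) → 'A' (after the try/except). Output: XBA

Answer: XBA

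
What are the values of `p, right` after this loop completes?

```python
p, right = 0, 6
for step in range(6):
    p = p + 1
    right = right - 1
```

p goes 0→6, right goes 6→0
`p, right` takes the values: (0, 6) → (1, 6) → (1, 5) → (2, 5) → (2, 4) → (3, 4) → (3, 3) → (4, 3) → (4, 2) → (5, 2) → (5, 1) → (6, 1) → (6, 0)

Answer: 6, 0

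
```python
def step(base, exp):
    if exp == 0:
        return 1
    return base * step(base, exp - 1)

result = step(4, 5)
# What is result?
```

step(4, 5) = 4 * 4 * 4 * 4 * 4 = 1024

Answer: 1024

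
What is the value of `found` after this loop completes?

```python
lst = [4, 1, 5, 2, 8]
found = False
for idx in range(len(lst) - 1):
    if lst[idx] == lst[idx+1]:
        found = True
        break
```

Check consecutive duplicates in [4, 1, 5, 2, 8]
`found` takes the values: False

Answer: False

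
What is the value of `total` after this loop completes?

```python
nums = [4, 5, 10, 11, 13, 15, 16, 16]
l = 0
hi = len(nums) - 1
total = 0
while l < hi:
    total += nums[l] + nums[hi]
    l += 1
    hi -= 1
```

Sum of pairs from ends
`total` takes the values: 0 → 20 → 41 → 66 → 90

Answer: 90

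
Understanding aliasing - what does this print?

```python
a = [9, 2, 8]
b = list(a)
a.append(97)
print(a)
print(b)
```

Key concept: list() constructor creates copy.
Step by step:
`a = [9, 2, 8]` → a = [9, 2, 8]
`b = list(a)` → b = [9, 2, 8]
`a.append(97)` → a = [9, 2, 8, 97]
`print(a)` → prints [9, 2, 8, 97]
`print(b)` → prints [9, 2, 8]

Answer:
[9, 2, 8, 97]
[9, 2, 8]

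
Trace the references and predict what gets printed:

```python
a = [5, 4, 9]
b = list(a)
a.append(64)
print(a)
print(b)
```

Key concept: list() constructor creates copy.
Step by step:
`a = [5, 4, 9]` → a = [5, 4, 9]
`b = list(a)` → b = [5, 4, 9]
`a.append(64)` → a = [5, 4, 9, 64]
`print(a)` → prints [5, 4, 9, 64]
`print(b)` → prints [5, 4, 9]

Answer:
[5, 4, 9, 64]
[5, 4, 9]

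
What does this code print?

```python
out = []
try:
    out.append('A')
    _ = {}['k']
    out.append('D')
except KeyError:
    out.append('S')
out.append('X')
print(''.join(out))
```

Execution trace: 'A' (try body) → 'S' (except KeyError) → 'X' (after the try/except). Output: ASX

Answer: ASX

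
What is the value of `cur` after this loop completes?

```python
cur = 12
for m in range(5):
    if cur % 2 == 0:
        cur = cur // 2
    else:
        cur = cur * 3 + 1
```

Collatz-style transformation from 12
`cur` takes the values: 12 → 6 → 3 → 10 → 5 → 16

Answer: 16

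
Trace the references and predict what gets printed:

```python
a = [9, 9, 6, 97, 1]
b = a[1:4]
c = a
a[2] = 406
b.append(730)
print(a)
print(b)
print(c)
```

Key concept: slice vs alias.
Step by step:
`a = [9, 9, 6, 97, 1]` → a = [9, 9, 6, 97, 1]
`b = a[1:4]` → b = [9, 6, 97]
`c = a` → c = [9, 9, 6, 97, 1] (same object as a)
`a[2] = 406` → a = [9, 9, 406, 97, 1] (same object as c); c = [9, 9, 406, 97, 1] (same object as a)
`b.append(730)` → b = [9, 6, 97, 730]
`print(a)` → prints [9, 9, 406, 97, 1]
`print(b)` → prints [9, 6, 97, 730]
`print(c)` → prints [9, 9, 406, 97, 1]

Answer:
[9, 9, 406, 97, 1]
[9, 6, 97, 730]
[9, 9, 406, 97, 1]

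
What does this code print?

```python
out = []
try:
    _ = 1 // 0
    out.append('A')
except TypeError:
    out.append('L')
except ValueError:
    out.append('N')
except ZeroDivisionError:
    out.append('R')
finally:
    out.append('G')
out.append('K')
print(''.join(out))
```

Execution trace: 'R' (except ZeroDivisionError) → 'G' (finally) → 'K' (after the try/except). Output: RGK

Answer: RGK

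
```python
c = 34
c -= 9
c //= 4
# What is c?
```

Trace:
`c = 34` → c = 34
`c -= 9` → c = 25
`c //= 4` → c = 6
So c = 6

Answer: 6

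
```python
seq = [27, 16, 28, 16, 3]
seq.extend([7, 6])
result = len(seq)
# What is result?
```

Trace:
`seq = [27, 16, 28, 16, 3]` → seq = [27, 16, 28, 16, 3]
`seq.extend([7, 6])` → seq = [27, 16, 28, 16, 3, 7, 6]
`result = len(seq)` → result = 7
So result = 7

Answer: 7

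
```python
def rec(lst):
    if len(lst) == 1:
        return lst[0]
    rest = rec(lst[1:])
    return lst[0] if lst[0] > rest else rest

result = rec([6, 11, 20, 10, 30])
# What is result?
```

Recursive max over [6, 11, 20, 10, 30] = 30

Answer: 30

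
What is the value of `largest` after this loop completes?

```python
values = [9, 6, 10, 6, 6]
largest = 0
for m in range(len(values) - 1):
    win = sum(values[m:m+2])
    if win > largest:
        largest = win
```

Max sum of 2-element window in [9, 6, 10, 6, 6]
`largest` takes the values: 0 → 15 → 16

Answer: 16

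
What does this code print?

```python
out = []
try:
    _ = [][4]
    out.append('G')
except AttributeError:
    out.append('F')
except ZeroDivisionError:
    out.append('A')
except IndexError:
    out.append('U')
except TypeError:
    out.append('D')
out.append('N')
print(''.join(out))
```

Execution trace: 'U' (except IndexError) → 'N' (after the try/except). Output: UN

Answer: UN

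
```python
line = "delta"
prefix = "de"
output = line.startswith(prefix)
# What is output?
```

Trace:
`line = "delta"` → line = 'delta'
`prefix = "de"` → prefix = 'de'
`output = line.startswith(prefix)` → output = True
So output = True

Answer: True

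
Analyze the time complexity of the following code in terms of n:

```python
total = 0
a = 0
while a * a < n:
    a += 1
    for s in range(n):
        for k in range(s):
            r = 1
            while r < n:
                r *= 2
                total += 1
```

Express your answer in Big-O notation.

Each loop level contributes: √n × n × n × log n. Multiplying the contributions gives O(n^2√n log n).

Answer: O(n^2√n log n)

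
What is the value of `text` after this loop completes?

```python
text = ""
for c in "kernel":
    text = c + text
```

Reverse 'kernel'
`text` takes the values: "" → "k" → "ek" → "rek" → "nrek" → "enrek" → "lenrek"

Answer: "lenrek"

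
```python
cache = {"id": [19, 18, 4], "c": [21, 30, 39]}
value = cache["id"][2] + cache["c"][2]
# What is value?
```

Trace:
`cache = {"id": [19, 18, 4], "c": [21, 30, 39]}` → cache = {'id': [19, 18, 4], 'c': [21, 30, 39]}
`value = cache["id"][2] + cache["c"][2]` → value = 43
So value = 43

Answer: 43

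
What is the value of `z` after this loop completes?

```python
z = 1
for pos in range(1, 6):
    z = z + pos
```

Start at 1, add 1 through 5
`z` takes the values: 1 → 2 → 4 → 7 → 11 → 16

Answer: 16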